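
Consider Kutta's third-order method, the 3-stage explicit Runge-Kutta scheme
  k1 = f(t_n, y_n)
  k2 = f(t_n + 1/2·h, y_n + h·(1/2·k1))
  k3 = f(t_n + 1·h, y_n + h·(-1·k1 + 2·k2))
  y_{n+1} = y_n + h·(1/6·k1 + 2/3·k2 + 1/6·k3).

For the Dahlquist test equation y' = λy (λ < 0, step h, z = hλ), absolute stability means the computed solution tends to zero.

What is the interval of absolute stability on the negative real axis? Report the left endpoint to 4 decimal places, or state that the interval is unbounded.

Test eqn y'=λy, z=hλ:
  order 3, 3-stage ⇒ R(z)=1+z+z^2/2+z^3/6
  (e.g. R(-0.69)=0.49330, |R|=0.49330)

Find x<0 with |R(x)|<1.
x=-0.69: |R|=0.4933
|R(-2.8)|=1.5387 |R(-2)|=0.3333 |R(-0.88)|=0.3936
Bisect:
  x_lo=-2.9606 |R|=1.9030  x_hi=-0.1509 |R|=0.8599
  mid=-1.55574 |R|=0.02686 →hi
  mid=-2.25817 |R|=0.62769 →hi
  mid=-2.60938 |R|=1.16610 →lo
  mid=-2.43377 |R|=0.87479 →hi
  mid=-2.52158 |R|=1.01458 →lo
  mid=-2.47768 |R|=0.94326 →hi
  mid=-2.49963 |R|=0.97856 →hi
  mid=-2.51060 |R|=0.99648 →hi
  mid=-2.51609 |R|=1.00551 →lo
  ...
  [-2.51283,-2.51266] ⇒ x*=-2.5127
So |R|<1 on (-2.5127, 0).

z∈(-2.5127,0).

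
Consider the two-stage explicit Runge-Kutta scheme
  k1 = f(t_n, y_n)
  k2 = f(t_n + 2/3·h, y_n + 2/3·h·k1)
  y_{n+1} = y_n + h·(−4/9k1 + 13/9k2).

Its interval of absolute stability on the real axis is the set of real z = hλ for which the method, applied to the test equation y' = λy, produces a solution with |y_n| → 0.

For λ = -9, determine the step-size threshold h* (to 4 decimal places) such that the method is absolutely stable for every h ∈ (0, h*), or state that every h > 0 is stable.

(-1.0385,0); λ=-9 ⇒ h* = (27/26)/9 = 0.1154.

On y'=λy, z=hλ:
  k1=λy_n ⇒ h·k1=z·y_n;  k2=λ(1+2/3z)y_n ⇒ h·k2=z(1+2/3z)y_n
  y_{n+1}/y_n = 1 − 4/9z + 13/9z(1+2/3z) = 1 + z + 26/27z²
  R(z) = 1 + z + 26/27z².

Need |R(x)|<1, x<0.
x=-1.57: |R|=1.8036
R=1: x+26/27x²=0 ⇒ x=−27/26=-1.0385; min R=1−1/(4·26/27)=0.7404>−1
Confirm numerically:
  x=-0.715: |R|=0.77729 <1
  x=-0.582: |R|=0.74418 <1
  x=-0.475: |R|=0.74227 <1
  x=-1.623: |R|=1.91357 >1
  x=-1.288: |R|=1.30950 >1
  x=-1.145: |R|=1.11747 >1
Interval (-1.0385, 0).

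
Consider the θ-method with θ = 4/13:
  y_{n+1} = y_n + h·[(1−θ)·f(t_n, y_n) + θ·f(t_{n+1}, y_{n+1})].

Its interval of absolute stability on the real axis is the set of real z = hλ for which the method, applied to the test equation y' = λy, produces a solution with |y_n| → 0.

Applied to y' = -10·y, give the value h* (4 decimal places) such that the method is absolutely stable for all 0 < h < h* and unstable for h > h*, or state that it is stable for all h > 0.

Set f=λy, z=hλ:
  y_{n+1} = y_n + z·[9/13·y_n + 4/13·y_{n+1}] ⇒ (1 − 4/13z)y_{n+1} = (1 + 9/13z)y_n
  ⇒ R(z) = (1 + 9/13z)/(1 − 4/13z).

Solve |R(x)|<1 on ℝ⁻.
x=-0.52: |R|=0.5517
R=−1: 1+9/13x = −1+4/13x ⇒ -5/13x=2 ⇒ x=2/(-5/13)=-5.2000
Confirm numerically:
  x=-3.368: |R|=0.65397 <1
  x=-3.177: |R|=0.60654 <1
  x=-2.094: |R|=0.27348 <1
  x=-5.503: |R|=1.04327 >1
  x=-5.452: |R|=1.03620 >1
  x=-5.261: |R|=1.00896 >1
Stable set (-5.2000, 0).

(-5.2000,0); λ=-10 ⇒ h* = (26/5)/10 = 0.5200.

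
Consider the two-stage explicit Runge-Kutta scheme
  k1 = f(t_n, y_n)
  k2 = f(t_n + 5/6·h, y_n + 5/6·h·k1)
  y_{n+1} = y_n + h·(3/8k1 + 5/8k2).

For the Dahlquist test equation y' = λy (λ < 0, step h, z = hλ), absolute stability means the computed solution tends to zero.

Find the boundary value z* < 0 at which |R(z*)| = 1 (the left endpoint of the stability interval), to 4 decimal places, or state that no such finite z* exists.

With y'=λy (z=hλ):
  k1=λy_n ⇒ h·k1=z·y_n;  k2=λ(1+5/6z)y_n ⇒ h·k2=z(1+5/6z)y_n
  y_{n+1}/y_n = 1 + 3/8z + 5/8z(1+5/6z) = 1 + z + 25/48z²
  R(z) = 1 + z + 25/48z².

Need |R(x)|<1, x<0.
x=-0.59: |R|=0.5913
R=1: x+25/48x²=0 ⇒ x=−48/25=-1.9200; min R=1−1/(4·25/48)=0.5200>−1
Confirm numerically:
  x=-1.854: |R|=0.93627 <1
  x=-1.636: |R|=0.75801 <1
  x=-1.604: |R|=0.73601 <1
  x=-1.478: |R|=0.65975 <1
  x=-2.355: |R|=1.53355 >1
  x=-2.337: |R|=1.50757 >1
Stable set (-1.9200, 0).

left endpoint -1.9200.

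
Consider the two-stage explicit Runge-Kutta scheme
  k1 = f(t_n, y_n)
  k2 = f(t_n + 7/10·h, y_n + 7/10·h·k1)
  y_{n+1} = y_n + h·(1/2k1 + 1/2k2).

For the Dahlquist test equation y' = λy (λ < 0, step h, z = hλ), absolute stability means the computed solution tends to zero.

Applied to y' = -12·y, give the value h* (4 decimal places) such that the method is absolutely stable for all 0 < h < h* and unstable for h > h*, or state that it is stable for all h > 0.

(-2.8571,0); λ=-12 ⇒ h* = (20/7)/12 = 0.2381.

With y'=λy (z=hλ):
  k1=λy_n ⇒ h·k1=z·y_n;  k2=λ(1+7/10z)y_n ⇒ h·k2=z(1+7/10z)y_n
  y_{n+1}/y_n = 1 + 1/2z + 1/2z(1+7/10z) = 1 + z + 7/20z²
  Hence R(z) = 1 + z + 7/20z².

Solve |R(x)|<1 on ℝ⁻.
x=-1.55: |R|=0.2909
R=1: x+7/20x²=0 ⇒ x=−20/7=-2.8571; min R=1−1/(4·7/20)=0.2857>−1
Confirm numerically:
  x=-2.574: |R|=0.74492 <1
  x=-2.017: |R|=0.40690 <1
  x=-1.550: |R|=0.29087 <1
  x=-3.172: |R|=1.34955 >1
  x=-3.092: |R|=1.25416 >1
  x=-3.027: |R|=1.17996 >1
So |R|<1 on (-2.8571, 0).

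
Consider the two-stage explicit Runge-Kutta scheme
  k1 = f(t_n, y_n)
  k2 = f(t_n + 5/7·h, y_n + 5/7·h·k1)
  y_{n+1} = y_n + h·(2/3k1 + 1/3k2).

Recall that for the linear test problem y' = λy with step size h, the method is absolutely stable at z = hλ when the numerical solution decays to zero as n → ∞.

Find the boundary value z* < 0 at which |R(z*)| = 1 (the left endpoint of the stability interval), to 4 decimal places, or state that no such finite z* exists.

left endpoint -4.2000.

With y'=λy (z=hλ):
  k1=λy_n ⇒ h·k1=z·y_n;  k2=λ(1+5/7z)y_n ⇒ h·k2=z(1+5/7z)y_n
  y_{n+1}/y_n = 1 + 2/3z + 1/3z(1+5/7z) = 1 + z + 5/21z²
  R(z) = 1 + z + 5/21z².

Solve |R(x)|<1 on ℝ⁻.
x=-0.51: |R|=0.5519
R=1: x+5/21x²=0 ⇒ x=−21/5=-4.2000; min R=1−1/(4·5/21)=-0.0500>−1
Confirm numerically:
  x=-2.825: |R|=0.07515 <1
  x=-2.804: |R|=0.06800 <1
  x=-2.082: |R|=0.04992 <1
  x=-4.257: |R|=1.05777 >1
  x=-4.228: |R|=1.02819 >1
Interval (-4.2000, 0).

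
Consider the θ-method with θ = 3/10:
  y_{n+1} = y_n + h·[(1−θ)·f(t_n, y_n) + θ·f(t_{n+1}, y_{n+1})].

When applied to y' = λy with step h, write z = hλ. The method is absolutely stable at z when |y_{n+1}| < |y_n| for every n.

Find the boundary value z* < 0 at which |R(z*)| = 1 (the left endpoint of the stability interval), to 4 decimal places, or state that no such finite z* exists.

left endpoint -5.0000.

With y'=λy (z=hλ):
  y_{n+1} = y_n + z·[7/10·y_n + 3/10·y_{n+1}] ⇒ (1 − 3/10z)y_{n+1} = (1 + 7/10z)y_n
  R(z) = (1 + 7/10z)/(1 − 3/10z).

Need |R(x)|<1, x<0.
x=-1.22: |R|=0.1069
R=−1: 1+7/10x = −1+3/10x ⇒ -2/5x=2 ⇒ x=2/(-2/5)=-5.0000
Confirm numerically:
  x=-3.972: |R|=0.81237 <1
  x=-3.970: |R|=0.81196 <1
  x=-3.873: |R|=0.79148 <1
  x=-3.817: |R|=0.77940 <1
  x=-5.353: |R|=1.05418 >1
  x=-5.155: |R|=1.02435 >1
  x=-5.056: |R|=1.00890 >1
So |R|<1 on (-5.0000, 0).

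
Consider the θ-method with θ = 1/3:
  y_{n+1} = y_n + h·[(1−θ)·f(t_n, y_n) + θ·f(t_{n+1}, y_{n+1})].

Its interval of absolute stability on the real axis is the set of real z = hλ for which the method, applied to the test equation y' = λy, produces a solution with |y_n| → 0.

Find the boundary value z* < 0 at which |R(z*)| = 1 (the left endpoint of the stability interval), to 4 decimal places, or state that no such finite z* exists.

left endpoint -6.0000.

With y'=λy (z=hλ):
  y_{n+1} = y_n + z·[2/3·y_n + 1/3·y_{n+1}] ⇒ (1 − 1/3z)y_{n+1} = (1 + 2/3z)y_n
  R(z) = (1 + 2/3z)/(1 − 1/3z).

Find x<0 with |R(x)|<1.
x=-0.62: |R|=0.4862
R=−1: 1+2/3x = −1+1/3x ⇒ -1/3x=2 ⇒ x=2/(-1/3)=-6.0000
Confirm numerically:
  x=-5.493: |R|=0.94030 <1
  x=-4.802: |R|=0.84645 <1
  x=-2.946: |R|=0.48638 <1
  x=-2.451: |R|=0.34893 <1
  x=-6.499: |R|=1.05253 >1
  x=-6.250: |R|=1.02703 >1
So |R|<1 on (-6.0000, 0).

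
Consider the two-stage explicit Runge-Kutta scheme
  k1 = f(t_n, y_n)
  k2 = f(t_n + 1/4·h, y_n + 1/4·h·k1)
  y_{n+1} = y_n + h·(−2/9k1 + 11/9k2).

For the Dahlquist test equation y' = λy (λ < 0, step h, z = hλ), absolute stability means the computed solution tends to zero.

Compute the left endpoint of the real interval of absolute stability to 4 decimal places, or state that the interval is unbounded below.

z* = -3.2727.

Test eqn y'=λy, z=hλ:
  k1=λy_n ⇒ h·k1=z·y_n;  k2=λ(1+1/4z)y_n ⇒ h·k2=z(1+1/4z)y_n
  y_{n+1}/y_n = 1 − 2/9z + 11/9z(1+1/4z) = 1 + z + 11/36z²
  so R(z) = 1 + z + 11/36z².

Find x<0 with |R(x)|<1.
x=-1.15: |R|=0.2541
R=1: x+11/36x²=0 ⇒ x=−36/11=-3.2727; min R=1−1/(4·11/36)=0.1818>−1
Confirm numerically:
  x=-2.728: |R|=0.54594 <1
  x=-2.165: |R|=0.26721 <1
  x=-1.728: |R|=0.18438 <1
  x=-1.652: |R|=0.18189 <1
  x=-3.868: |R|=1.70355 >1
  x=-3.762: |R|=1.56242 >1
So |R|<1 on (-3.2727, 0).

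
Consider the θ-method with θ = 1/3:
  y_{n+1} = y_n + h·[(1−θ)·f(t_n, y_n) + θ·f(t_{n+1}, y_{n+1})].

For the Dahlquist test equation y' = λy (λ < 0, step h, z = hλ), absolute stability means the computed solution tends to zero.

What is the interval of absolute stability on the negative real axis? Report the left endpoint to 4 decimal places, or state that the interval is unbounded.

With y'=λy (z=hλ):
  y_{n+1} = y_n + z·[2/3·y_n + 1/3·y_{n+1}] ⇒ (1 − 1/3z)y_{n+1} = (1 + 2/3z)y_n
  Hence R(z) = (1 + 2/3z)/(1 − 1/3z).

Solve |R(x)|<1 on ℝ⁻.
x=-1.76: |R|=0.1092
R=−1: 1+2/3x = −1+1/3x ⇒ -1/3x=2 ⇒ x=2/(-1/3)=-6.0000
Confirm numerically:
  x=-5.175: |R|=0.89908 <1
  x=-4.947: |R|=0.86750 <1
  x=-4.321: |R|=0.77066 <1
  x=-2.472: |R|=0.35526 <1
  x=-6.372: |R|=1.03969 >1
  x=-6.174: |R|=1.01897 >1
  x=-6.034: |R|=1.00376 >1
So |R|<1 on (-6.0000, 0).

z∈(-6.0000,0).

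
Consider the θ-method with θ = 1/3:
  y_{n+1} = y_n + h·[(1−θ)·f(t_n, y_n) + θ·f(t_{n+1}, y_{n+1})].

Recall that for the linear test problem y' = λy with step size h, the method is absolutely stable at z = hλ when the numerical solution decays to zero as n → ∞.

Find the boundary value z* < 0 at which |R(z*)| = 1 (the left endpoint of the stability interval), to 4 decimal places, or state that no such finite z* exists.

On y'=λy, z=hλ:
  y_{n+1} = y_n + z·[2/3·y_n + 1/3·y_{n+1}] ⇒ (1 − 1/3z)y_{n+1} = (1 + 2/3z)y_n
  so R(z) = (1 + 2/3z)/(1 − 1/3z).

Solve |R(x)|<1 on ℝ⁻.
x=-0.93: |R|=0.2901
R=−1: 1+2/3x = −1+1/3x ⇒ -1/3x=2 ⇒ x=2/(-1/3)=-6.0000
Confirm numerically:
  x=-4.736: |R|=0.83661 <1
  x=-4.691: |R|=0.82980 <1
  x=-4.509: |R|=0.80144 <1
  x=-3.079: |R|=0.51949 <1
  x=-6.584: |R|=1.06093 >1
  x=-6.458: |R|=1.04842 >1
  x=-6.194: |R|=1.02110 >1
So |R|<1 on (-6.0000, 0).

z* = -6.0000.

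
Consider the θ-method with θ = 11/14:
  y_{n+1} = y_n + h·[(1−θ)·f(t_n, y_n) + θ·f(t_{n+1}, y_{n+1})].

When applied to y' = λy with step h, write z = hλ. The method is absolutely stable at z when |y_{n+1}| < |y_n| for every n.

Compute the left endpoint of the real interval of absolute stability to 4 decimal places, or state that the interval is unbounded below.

unbounded; (−∞, 0).

Set f=λy, z=hλ:
  y_{n+1} = y_n + z·[3/14·y_n + 11/14·y_{n+1}] ⇒ (1 − 11/14z)y_{n+1} = (1 + 3/14z)y_n
  Hence R(z) = (1 + 3/14z)/(1 − 11/14z).

Boundary: |R(x)|=1, x<0.
x=-0.89: |R|=0.4763
x=-2: |R|=0.2222
x=-10: |R|=0.1290
x=-100: |R|=0.2567
θ=11/14≥1/2 ⇒ |1+3/14x|<|1−11/14x| ∀x<0 ⇒ unbounded interval.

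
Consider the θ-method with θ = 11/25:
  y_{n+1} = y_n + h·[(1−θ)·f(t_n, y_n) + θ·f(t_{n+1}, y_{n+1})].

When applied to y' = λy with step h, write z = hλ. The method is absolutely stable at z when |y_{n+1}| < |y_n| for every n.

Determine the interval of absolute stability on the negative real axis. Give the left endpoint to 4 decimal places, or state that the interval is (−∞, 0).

Test eqn y'=λy, z=hλ:
  y_{n+1} = y_n + z·[14/25·y_n + 11/25·y_{n+1}] ⇒ (1 − 11/25z)y_{n+1} = (1 + 14/25z)y_n
  so R(z) = (1 + 14/25z)/(1 − 11/25z).

Need |R(x)|<1, x<0.
x=-0.7: |R|=0.4648
R=−1: 1+14/25x = −1+11/25x ⇒ -3/25x=2 ⇒ x=2/(-3/25)=-16.6667
Confirm numerically:
  x=-15.558: |R|=0.98304 <1
  x=-15.376: |R|=0.98006 <1
  x=-8.317: |R|=0.78496 <1
  x=-17.070: |R|=1.00569 >1
  x=-16.907: |R|=1.00342 >1
So |R|<1 on (-16.6667, 0).

(-16.6667, 0).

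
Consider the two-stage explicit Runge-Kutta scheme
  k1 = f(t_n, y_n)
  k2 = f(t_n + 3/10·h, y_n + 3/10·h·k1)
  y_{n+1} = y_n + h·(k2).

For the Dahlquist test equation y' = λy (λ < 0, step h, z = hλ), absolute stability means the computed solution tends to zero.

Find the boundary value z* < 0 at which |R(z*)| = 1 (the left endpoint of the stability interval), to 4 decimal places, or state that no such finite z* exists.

With y'=λy (z=hλ):
  k1=λy_n ⇒ h·k1=z·y_n;  k2=λ(1+3/10z)y_n ⇒ h·k2=z(1+3/10z)y_n
  y_{n+1}/y_n = 1 + z(1+3/10z) = 1 + z + 3/10z²
  R(z) = 1 + z + 3/10z².

Need |R(x)|<1, x<0.
x=-0.94: |R|=0.3251
R=1: x+3/10x²=0 ⇒ x=−10/3=-3.3333; min R=1−1/(4·3/10)=0.1667>−1
Confirm numerically:
  x=-2.697: |R|=0.48514 <1
  x=-2.650: |R|=0.45675 <1
  x=-2.287: |R|=0.28211 <1
  x=-1.439: |R|=0.18222 <1
  x=-3.811: |R|=1.54612 >1
  x=-3.449: |R|=1.11968 >1
  x=-3.367: |R|=1.03401 >1
So |R|<1 on (-3.3333, 0).

z* = -3.3333.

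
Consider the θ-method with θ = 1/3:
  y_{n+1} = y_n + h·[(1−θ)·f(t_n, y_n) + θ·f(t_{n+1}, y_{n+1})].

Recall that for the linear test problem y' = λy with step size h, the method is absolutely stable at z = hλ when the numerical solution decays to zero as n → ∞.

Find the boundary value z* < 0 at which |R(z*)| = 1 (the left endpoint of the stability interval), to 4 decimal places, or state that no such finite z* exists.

z* = -6.0000.

Set f=λy, z=hλ:
  y_{n+1} = y_n + z·[2/3·y_n + 1/3·y_{n+1}] ⇒ (1 − 1/3z)y_{n+1} = (1 + 2/3z)y_n
  ⇒ R(z) = (1 + 2/3z)/(1 − 1/3z).

Boundary: |R(x)|=1, x<0.
x=-1.44: |R|=0.0270
R=−1: 1+2/3x = −1+1/3x ⇒ -1/3x=2 ⇒ x=2/(-1/3)=-6.0000
Confirm numerically:
  x=-5.951: |R|=0.99453 <1
  x=-4.103: |R|=0.73293 <1
  x=-3.704: |R|=0.65752 <1
  x=-6.504: |R|=1.05303 >1
  x=-6.160: |R|=1.01747 >1
  x=-6.053: |R|=1.00585 >1
Interval (-6.0000, 0).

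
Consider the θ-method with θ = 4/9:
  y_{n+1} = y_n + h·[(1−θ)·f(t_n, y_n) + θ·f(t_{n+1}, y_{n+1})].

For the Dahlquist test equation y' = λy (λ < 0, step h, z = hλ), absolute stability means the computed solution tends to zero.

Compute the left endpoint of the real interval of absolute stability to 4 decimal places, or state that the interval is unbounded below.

With y'=λy (z=hλ):
  y_{n+1} = y_n + z·[5/9·y_n + 4/9·y_{n+1}] ⇒ (1 − 4/9z)y_{n+1} = (1 + 5/9z)y_n
  ⇒ R(z) = (1 + 5/9z)/(1 − 4/9z).

Solve |R(x)|<1 on ℝ⁻.
x=-1.43: |R|=0.1257
R=−1: 1+5/9x = −1+4/9x ⇒ -1/9x=2 ⇒ x=2/(-1/9)=-18.0000
Confirm numerically:
  x=-17.205: |R|=0.98978 <1
  x=-16.534: |R|=0.98049 <1
  x=-13.441: |R|=0.92736 <1
  x=-12.216: |R|=0.90004 <1
  x=-18.593: |R|=1.00711 >1
  x=-18.322: |R|=1.00391 >1
Interval (-18.0000, 0).

z* = -18.0000.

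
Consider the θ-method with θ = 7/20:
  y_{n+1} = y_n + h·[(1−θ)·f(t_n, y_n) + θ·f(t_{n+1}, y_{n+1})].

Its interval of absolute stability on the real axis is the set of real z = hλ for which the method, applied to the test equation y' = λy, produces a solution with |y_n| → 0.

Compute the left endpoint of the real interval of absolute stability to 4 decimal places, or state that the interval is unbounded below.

left endpoint -6.6667.

Test eqn y'=λy, z=hλ:
  y_{n+1} = y_n + z·[13/20·y_n + 7/20·y_{n+1}] ⇒ (1 − 7/20z)y_{n+1} = (1 + 13/20z)y_n
  Hence R(z) = (1 + 13/20z)/(1 − 7/20z).

Need |R(x)|<1, x<0.
x=-0.38: |R|=0.6646
R=−1: 1+13/20x = −1+7/20x ⇒ -3/10x=2 ⇒ x=2/(-3/10)=-6.6667
Confirm numerically:
  x=-6.182: |R|=0.95404 <1
  x=-4.282: |R|=0.71369 <1
  x=-3.698: |R|=0.61182 <1
  x=-7.226: |R|=1.04755 >1
  x=-6.700: |R|=1.00299 >1
Stable set (-6.6667, 0).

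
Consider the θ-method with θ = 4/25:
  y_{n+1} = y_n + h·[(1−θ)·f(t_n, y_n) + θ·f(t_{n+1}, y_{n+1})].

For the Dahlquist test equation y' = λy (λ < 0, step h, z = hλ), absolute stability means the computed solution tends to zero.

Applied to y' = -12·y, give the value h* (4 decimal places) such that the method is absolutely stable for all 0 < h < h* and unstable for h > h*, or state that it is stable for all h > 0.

With y'=λy (z=hλ):
  y_{n+1} = y_n + z·[21/25·y_n + 4/25·y_{n+1}] ⇒ (1 − 4/25z)y_{n+1} = (1 + 21/25z)y_n
  R(z) = (1 + 21/25z)/(1 − 4/25z).

Find x<0 with |R(x)|<1.
x=-1.11: |R|=0.0574
R=−1: 1+21/25x = −1+4/25x ⇒ -17/25x=2 ⇒ x=2/(-17/25)=-2.9412
Confirm numerically:
  x=-2.445: |R|=0.75748 <1
  x=-2.221: |R|=0.63868 <1
  x=-1.647: |R|=0.30350 <1
  x=-1.209: |R|=0.01304 <1
  x=-3.522: |R|=1.25261 >1
  x=-3.400: |R|=1.20207 >1
  x=-3.327: |R|=1.17122 >1
Stable set (-2.9412, 0).

(-2.9412,0); λ=-12 ⇒ h* = (50/17)/12 = 0.2451.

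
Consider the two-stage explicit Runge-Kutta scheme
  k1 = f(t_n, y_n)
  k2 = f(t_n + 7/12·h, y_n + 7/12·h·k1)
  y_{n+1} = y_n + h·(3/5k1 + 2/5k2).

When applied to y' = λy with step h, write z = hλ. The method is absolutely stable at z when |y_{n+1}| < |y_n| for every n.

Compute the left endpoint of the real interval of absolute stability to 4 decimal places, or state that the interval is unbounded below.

z* = -4.2857.

On y'=λy, z=hλ:
  k1=λy_n ⇒ h·k1=z·y_n;  k2=λ(1+7/12z)y_n ⇒ h·k2=z(1+7/12z)y_n
  y_{n+1}/y_n = 1 + 3/5z + 2/5z(1+7/12z) = 1 + z + 7/30z²
  R(z) = 1 + z + 7/30z².

Boundary: |R(x)|=1, x<0.
x=-0.57: |R|=0.5058
R=1: x+7/30x²=0 ⇒ x=−30/7=-4.2857; min R=1−1/(4·7/30)=-0.0714>−1
Confirm numerically:
  x=-4.099: |R|=0.82142 <1
  x=-4.069: |R|=0.79424 <1
  x=-2.634: |R|=0.01514 <1
  x=-2.323: |R|=0.06386 <1
  x=-4.412: |R|=1.13001 >1
  x=-4.343: |R|=1.05805 >1
So |R|<1 on (-4.2857, 0).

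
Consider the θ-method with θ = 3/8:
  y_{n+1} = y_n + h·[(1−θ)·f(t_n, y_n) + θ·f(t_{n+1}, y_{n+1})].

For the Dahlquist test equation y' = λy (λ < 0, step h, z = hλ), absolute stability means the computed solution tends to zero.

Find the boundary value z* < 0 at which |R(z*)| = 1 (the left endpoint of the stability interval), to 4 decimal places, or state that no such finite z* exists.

Set f=λy, z=hλ:
  y_{n+1} = y_n + z·[5/8·y_n + 3/8·y_{n+1}] ⇒ (1 − 3/8z)y_{n+1} = (1 + 5/8z)y_n
  so R(z) = (1 + 5/8z)/(1 − 3/8z).

Find x<0 with |R(x)|<1.
x=-0.94: |R|=0.3050
R=−1: 1+5/8x = −1+3/8x ⇒ -1/4x=2 ⇒ x=2/(-1/4)=-8.0000
Confirm numerically:
  x=-7.691: |R|=0.98011 <1
  x=-7.363: |R|=0.95766 <1
  x=-4.542: |R|=0.68020 <1
  x=-8.465: |R|=1.02785 >1
  x=-8.198: |R|=1.01215 >1
Stable set (-8.0000, 0).

z* = -8.0000.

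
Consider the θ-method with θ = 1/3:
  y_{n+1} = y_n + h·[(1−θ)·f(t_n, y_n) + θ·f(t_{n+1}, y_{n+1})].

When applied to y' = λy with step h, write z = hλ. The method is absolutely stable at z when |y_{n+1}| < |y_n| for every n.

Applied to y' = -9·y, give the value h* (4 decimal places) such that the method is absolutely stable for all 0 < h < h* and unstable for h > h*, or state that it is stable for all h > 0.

(-6.0000,0); λ=-9 ⇒ h* = (6)/9 = 0.6667.

Test eqn y'=λy, z=hλ:
  y_{n+1} = y_n + z·[2/3·y_n + 1/3·y_{n+1}] ⇒ (1 − 1/3z)y_{n+1} = (1 + 2/3z)y_n
  Hence R(z) = (1 + 2/3z)/(1 − 1/3z).

Find x<0 with |R(x)|<1.
x=-0.57: |R|=0.5210
R=−1: 1+2/3x = −1+1/3x ⇒ -1/3x=2 ⇒ x=2/(-1/3)=-6.0000
Confirm numerically:
  x=-5.179: |R|=0.89962 <1
  x=-4.951: |R|=0.86807 <1
  x=-4.062: |R|=0.72557 <1
  x=-2.483: |R|=0.35856 <1
  x=-6.492: |R|=1.05183 >1
  x=-6.393: |R|=1.04184 >1
  x=-6.061: |R|=1.00673 >1
So |R|<1 on (-6.0000, 0).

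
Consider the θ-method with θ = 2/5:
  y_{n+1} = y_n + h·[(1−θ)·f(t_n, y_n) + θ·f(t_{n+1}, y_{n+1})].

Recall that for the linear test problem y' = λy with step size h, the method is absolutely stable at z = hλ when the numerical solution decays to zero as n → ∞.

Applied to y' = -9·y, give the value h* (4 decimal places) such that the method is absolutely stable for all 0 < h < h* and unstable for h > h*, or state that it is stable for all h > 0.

Set f=λy, z=hλ:
  y_{n+1} = y_n + z·[3/5·y_n + 2/5·y_{n+1}] ⇒ (1 − 2/5z)y_{n+1} = (1 + 3/5z)y_n
  ⇒ R(z) = (1 + 3/5z)/(1 − 2/5z).

Boundary: |R(x)|=1, x<0.
x=-1.69: |R|=0.0084
R=−1: 1+3/5x = −1+2/5x ⇒ -1/5x=2 ⇒ x=2/(-1/5)=-10.0000
Confirm numerically:
  x=-8.795: |R|=0.94666 <1
  x=-5.502: |R|=0.71895 <1
  x=-4.071: |R|=0.54885 <1
  x=-10.597: |R|=1.02279 >1
  x=-10.371: |R|=1.01441 >1
  x=-10.258: |R|=1.01011 >1
So |R|<1 on (-10.0000, 0).

(-10.0000,0); λ=-9 ⇒ h* = (10)/9 = 1.1111.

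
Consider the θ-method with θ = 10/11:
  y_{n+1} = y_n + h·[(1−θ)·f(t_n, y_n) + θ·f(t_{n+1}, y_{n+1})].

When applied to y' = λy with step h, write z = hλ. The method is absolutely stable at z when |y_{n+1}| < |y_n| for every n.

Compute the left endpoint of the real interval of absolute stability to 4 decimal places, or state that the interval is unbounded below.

Set f=λy, z=hλ:
  y_{n+1} = y_n + z·[1/11·y_n + 10/11·y_{n+1}] ⇒ (1 − 10/11z)y_{n+1} = (1 + 1/11z)y_n
  R(z) = (1 + 1/11z)/(1 − 10/11z).

Find x<0 with |R(x)|<1.
x=-1.02: |R|=0.4708
x=-2: |R|=0.2903
x=-10: |R|=0.0090
x=-100: |R|=0.0880
θ=10/11≥1/2 ⇒ |1+1/11x|<|1−10/11x| ∀x<0 ⇒ stable on all of ℝ⁻.

interval (−∞, 0).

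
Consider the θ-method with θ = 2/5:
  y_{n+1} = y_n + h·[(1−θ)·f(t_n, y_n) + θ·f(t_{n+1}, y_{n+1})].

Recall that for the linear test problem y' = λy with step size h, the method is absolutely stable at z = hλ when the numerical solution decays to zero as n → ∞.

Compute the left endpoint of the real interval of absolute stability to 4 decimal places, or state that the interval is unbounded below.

Test eqn y'=λy, z=hλ:
  y_{n+1} = y_n + z·[3/5·y_n + 2/5·y_{n+1}] ⇒ (1 − 2/5z)y_{n+1} = (1 + 3/5z)y_n
  ⇒ R(z) = (1 + 3/5z)/(1 − 2/5z).

Boundary: |R(x)|=1, x<0.
x=-1.44: |R|=0.0863
R=−1: 1+3/5x = −1+2/5x ⇒ -1/5x=2 ⇒ x=2/(-1/5)=-10.0000
Confirm numerically:
  x=-9.512: |R|=0.97969 <1
  x=-6.259: |R|=0.78645 <1
  x=-5.503: |R|=0.71904 <1
  x=-10.315: |R|=1.01229 >1
  x=-10.266: |R|=1.01042 >1
  x=-10.207: |R|=1.00815 >1
So |R|<1 on (-10.0000, 0).

left endpoint -10.0000.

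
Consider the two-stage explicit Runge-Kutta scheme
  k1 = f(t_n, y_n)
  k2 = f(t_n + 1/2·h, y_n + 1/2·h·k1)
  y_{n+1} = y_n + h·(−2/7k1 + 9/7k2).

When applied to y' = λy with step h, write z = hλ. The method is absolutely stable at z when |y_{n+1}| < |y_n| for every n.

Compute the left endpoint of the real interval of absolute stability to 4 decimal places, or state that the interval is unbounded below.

Test eqn y'=λy, z=hλ:
  k1=λy_n ⇒ h·k1=z·y_n;  k2=λ(1+1/2z)y_n ⇒ h·k2=z(1+1/2z)y_n
  y_{n+1}/y_n = 1 − 2/7z + 9/7z(1+1/2z) = 1 + z + 9/14z²
  ⇒ R(z) = 1 + z + 9/14z².

Solve |R(x)|<1 on ℝ⁻.
x=-0.71: |R|=0.6141
R=1: x+9/14x²=0 ⇒ x=−14/9=-1.5556; min R=1−1/(4·9/14)=0.6111>−1
Confirm numerically:
  x=-1.479: |R|=0.92721 <1
  x=-1.435: |R|=0.88879 <1
  x=-1.068: |R|=0.66526 <1
  x=-0.740: |R|=0.61203 <1
  x=-2.001: |R|=1.57300 >1
  x=-1.713: |R|=1.17338 >1
  x=-1.576: |R|=1.02071 >1
Stable set (-1.5556, 0).

z* = -1.5556.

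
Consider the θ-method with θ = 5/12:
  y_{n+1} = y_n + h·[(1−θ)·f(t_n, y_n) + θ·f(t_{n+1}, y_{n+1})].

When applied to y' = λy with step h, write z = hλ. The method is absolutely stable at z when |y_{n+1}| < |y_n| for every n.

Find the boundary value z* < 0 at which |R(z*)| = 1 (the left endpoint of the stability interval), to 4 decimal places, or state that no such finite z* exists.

z* = -12.0000.

Set f=λy, z=hλ:
  y_{n+1} = y_n + z·[7/12·y_n + 5/12·y_{n+1}] ⇒ (1 − 5/12z)y_{n+1} = (1 + 7/12z)y_n
  Hence R(z) = (1 + 7/12z)/(1 − 5/12z).

Find x<0 with |R(x)|<1.
x=-1.64: |R|=0.0257
R=−1: 1+7/12x = −1+5/12x ⇒ -1/6x=2 ⇒ x=2/(-1/6)=-12.0000
Confirm numerically:
  x=-11.689: |R|=0.99117 <1
  x=-11.359: |R|=0.98136 <1
  x=-9.250: |R|=0.90558 <1
  x=-12.307: |R|=1.00835 >1
  x=-12.158: |R|=1.00434 >1
  x=-12.069: |R|=1.00191 >1
Interval (-12.0000, 0).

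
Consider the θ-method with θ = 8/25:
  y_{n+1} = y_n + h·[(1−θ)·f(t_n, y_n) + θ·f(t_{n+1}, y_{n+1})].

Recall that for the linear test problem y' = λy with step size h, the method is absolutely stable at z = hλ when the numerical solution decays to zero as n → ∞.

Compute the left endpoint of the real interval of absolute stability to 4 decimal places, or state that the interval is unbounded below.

On y'=λy, z=hλ:
  y_{n+1} = y_n + z·[17/25·y_n + 8/25·y_{n+1}] ⇒ (1 − 8/25z)y_{n+1} = (1 + 17/25z)y_n
  R(z) = (1 + 17/25z)/(1 − 8/25z).

Boundary: |R(x)|=1, x<0.
x=-1.79: |R|=0.1381
R=−1: 1+17/25x = −1+8/25x ⇒ -9/25x=2 ⇒ x=2/(-9/25)=-5.5556
Confirm numerically:
  x=-4.725: |R|=0.88097 <1
  x=-4.617: |R|=0.86362 <1
  x=-2.668: |R|=0.43924 <1
  x=-2.297: |R|=0.32389 <1
  x=-5.909: |R|=1.04401 >1
  x=-5.712: |R|=1.01992 >1
  x=-5.619: |R|=1.00816 >1
So |R|<1 on (-5.5556, 0).

z* = -5.5556.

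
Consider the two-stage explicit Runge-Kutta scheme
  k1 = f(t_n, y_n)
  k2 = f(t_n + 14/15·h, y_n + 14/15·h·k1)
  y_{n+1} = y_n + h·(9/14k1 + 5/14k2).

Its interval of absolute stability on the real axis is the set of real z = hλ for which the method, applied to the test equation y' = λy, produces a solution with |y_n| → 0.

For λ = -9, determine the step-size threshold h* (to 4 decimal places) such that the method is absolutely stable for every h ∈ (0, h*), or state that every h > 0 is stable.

(-3.0000,0); λ=-9 ⇒ h* = (3)/9 = 0.3333.

Set f=λy, z=hλ:
  k1=λy_n ⇒ h·k1=z·y_n;  k2=λ(1+14/15z)y_n ⇒ h·k2=z(1+14/15z)y_n
  y_{n+1}/y_n = 1 + 9/14z + 5/14z(1+14/15z) = 1 + z + 1/3z²
  Hence R(z) = 1 + z + 1/3z².

Boundary: |R(x)|=1, x<0.
x=-1.41: |R|=0.2527
R=1: x+1/3x²=0 ⇒ x=−3=-3.0000; min R=1−1/(4·1/3)=0.2500>−1
Confirm numerically:
  x=-2.978: |R|=0.97816 <1
  x=-1.898: |R|=0.30280 <1
  x=-1.719: |R|=0.26599 <1
  x=-1.643: |R|=0.25682 <1
  x=-3.320: |R|=1.35413 >1
  x=-3.085: |R|=1.08741 >1
So |R|<1 on (-3.0000, 0).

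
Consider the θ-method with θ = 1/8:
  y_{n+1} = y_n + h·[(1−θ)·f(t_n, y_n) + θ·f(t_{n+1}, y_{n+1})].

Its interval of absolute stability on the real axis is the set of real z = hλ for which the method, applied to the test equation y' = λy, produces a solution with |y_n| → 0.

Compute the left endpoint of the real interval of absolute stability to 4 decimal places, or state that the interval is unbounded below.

On y'=λy, z=hλ:
  y_{n+1} = y_n + z·[7/8·y_n + 1/8·y_{n+1}] ⇒ (1 − 1/8z)y_{n+1} = (1 + 7/8z)y_n
  so R(z) = (1 + 7/8z)/(1 − 1/8z).

Solve |R(x)|<1 on ℝ⁻.
x=-0.66: |R|=0.3903
R=−1: 1+7/8x = −1+1/8x ⇒ -3/4x=2 ⇒ x=2/(-3/4)=-2.6667
Confirm numerically:
  x=-2.305: |R|=0.78942 <1
  x=-2.108: |R|=0.66838 <1
  x=-1.836: |R|=0.49329 <1
  x=-1.470: |R|=0.24182 <1
  x=-2.937: |R|=1.14830 >1
  x=-2.824: |R|=1.08721 >1
  x=-2.690: |R|=1.01310 >1
Interval (-2.6667, 0).

left endpoint -2.6667.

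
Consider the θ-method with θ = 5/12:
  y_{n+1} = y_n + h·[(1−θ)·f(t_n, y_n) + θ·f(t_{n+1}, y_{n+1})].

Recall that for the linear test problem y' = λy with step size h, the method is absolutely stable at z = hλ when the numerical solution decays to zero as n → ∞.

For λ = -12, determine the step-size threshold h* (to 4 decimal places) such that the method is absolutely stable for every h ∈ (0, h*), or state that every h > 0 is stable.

Set f=λy, z=hλ:
  y_{n+1} = y_n + z·[7/12·y_n + 5/12·y_{n+1}] ⇒ (1 − 5/12z)y_{n+1} = (1 + 7/12z)y_n
  ⇒ R(z) = (1 + 7/12z)/(1 − 5/12z).

Boundary: |R(x)|=1, x<0.
x=-0.78: |R|=0.4113
R=−1: 1+7/12x = −1+5/12x ⇒ -1/6x=2 ⇒ x=2/(-1/6)=-12.0000
Confirm numerically:
  x=-11.835: |R|=0.99536 <1
  x=-9.930: |R|=0.93285 <1
  x=-9.660: |R|=0.92239 <1
  x=-9.567: |R|=0.91868 <1
  x=-12.429: |R|=1.01157 >1
  x=-12.141: |R|=1.00388 >1
Stable set (-12.0000, 0).

(-12.0000,0); λ=-12 ⇒ h* = (12)/12 = 1.0000.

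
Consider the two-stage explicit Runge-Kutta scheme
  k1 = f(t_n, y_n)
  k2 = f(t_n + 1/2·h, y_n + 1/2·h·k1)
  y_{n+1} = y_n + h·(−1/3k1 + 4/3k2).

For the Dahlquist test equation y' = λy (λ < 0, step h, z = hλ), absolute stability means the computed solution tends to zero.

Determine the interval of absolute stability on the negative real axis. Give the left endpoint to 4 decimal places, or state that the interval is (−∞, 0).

(-1.5000, 0).

Set f=λy, z=hλ:
  k1=λy_n ⇒ h·k1=z·y_n;  k2=λ(1+1/2z)y_n ⇒ h·k2=z(1+1/2z)y_n
  y_{n+1}/y_n = 1 − 1/3z + 4/3z(1+1/2z) = 1 + z + 2/3z²
  Hence R(z) = 1 + z + 2/3z².

Boundary: |R(x)|=1, x<0.
x=-1.25: |R|=0.7917
R=1: x+2/3x²=0 ⇒ x=−3/2=-1.5000; min R=1−1/(4·2/3)=0.6250>−1
Confirm numerically:
  x=-1.454: |R|=0.95541 <1
  x=-1.344: |R|=0.86022 <1
  x=-1.036: |R|=0.67953 <1
  x=-0.700: |R|=0.62667 <1
  x=-2.055: |R|=1.76035 >1
  x=-1.907: |R|=1.51743 >1
  x=-1.782: |R|=1.33502 >1
Interval (-1.5000, 0).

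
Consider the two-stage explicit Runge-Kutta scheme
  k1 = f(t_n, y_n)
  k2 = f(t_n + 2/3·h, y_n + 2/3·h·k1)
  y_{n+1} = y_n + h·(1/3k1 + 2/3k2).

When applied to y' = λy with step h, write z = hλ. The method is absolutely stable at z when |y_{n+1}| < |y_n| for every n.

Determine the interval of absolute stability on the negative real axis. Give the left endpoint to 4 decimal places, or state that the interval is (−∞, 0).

z∈(-2.2500,0).

Set f=λy, z=hλ:
  k1=λy_n ⇒ h·k1=z·y_n;  k2=λ(1+2/3z)y_n ⇒ h·k2=z(1+2/3z)y_n
  y_{n+1}/y_n = 1 + 1/3z + 2/3z(1+2/3z) = 1 + z + 4/9z²
  so R(z) = 1 + z + 4/9z².

Find x<0 with |R(x)|<1.
x=-0.82: |R|=0.4788
R=1: x+4/9x²=0 ⇒ x=−9/4=-2.2500; min R=1−1/(4·4/9)=0.4375>−1
Confirm numerically:
  x=-1.985: |R|=0.76621 <1
  x=-1.166: |R|=0.43825 <1
  x=-0.934: |R|=0.45371 <1
  x=-2.756: |R|=1.61979 >1
  x=-2.748: |R|=1.60822 >1
Interval (-2.2500, 0).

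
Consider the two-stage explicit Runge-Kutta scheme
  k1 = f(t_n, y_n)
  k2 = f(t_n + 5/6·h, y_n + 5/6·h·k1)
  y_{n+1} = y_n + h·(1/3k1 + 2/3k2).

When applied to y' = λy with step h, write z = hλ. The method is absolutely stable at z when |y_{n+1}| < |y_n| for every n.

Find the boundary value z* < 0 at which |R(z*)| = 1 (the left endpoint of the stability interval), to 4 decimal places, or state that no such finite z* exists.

z* = -1.8000.

Test eqn y'=λy, z=hλ:
  k1=λy_n ⇒ h·k1=z·y_n;  k2=λ(1+5/6z)y_n ⇒ h·k2=z(1+5/6z)y_n
  y_{n+1}/y_n = 1 + 1/3z + 2/3z(1+5/6z) = 1 + z + 5/9z²
  ⇒ R(z) = 1 + z + 5/9z².

Boundary: |R(x)|=1, x<0.
x=-0.44: |R|=0.6676
R=1: x+5/9x²=0 ⇒ x=−9/5=-1.8000; min R=1−1/(4·5/9)=0.5500>−1
Confirm numerically:
  x=-1.515: |R|=0.76013 <1
  x=-1.451: |R|=0.71867 <1
  x=-1.332: |R|=0.65368 <1
  x=-0.971: |R|=0.55280 <1
  x=-2.303: |R|=1.64356 >1
  x=-2.122: |R|=1.37960 >1
  x=-2.043: |R|=1.27581 >1
Interval (-1.8000, 0).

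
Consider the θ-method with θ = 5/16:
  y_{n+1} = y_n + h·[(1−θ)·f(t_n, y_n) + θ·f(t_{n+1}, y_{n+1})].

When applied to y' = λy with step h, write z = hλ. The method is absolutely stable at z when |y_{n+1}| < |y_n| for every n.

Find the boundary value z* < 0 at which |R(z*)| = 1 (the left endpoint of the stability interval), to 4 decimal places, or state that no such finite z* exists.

left endpoint -5.3333.

With y'=λy (z=hλ):
  y_{n+1} = y_n + z·[11/16·y_n + 5/16·y_{n+1}] ⇒ (1 − 5/16z)y_{n+1} = (1 + 11/16z)y_n
  Hence R(z) = (1 + 11/16z)/(1 − 5/16z).

Solve |R(x)|<1 on ℝ⁻.
x=-0.83: |R|=0.3409
R=−1: 1+11/16x = −1+5/16x ⇒ -3/8x=2 ⇒ x=2/(-3/8)=-5.3333
Confirm numerically:
  x=-4.744: |R|=0.91098 <1
  x=-4.336: |R|=0.84119 <1
  x=-4.028: |R|=0.78329 <1
  x=-5.698: |R|=1.04918 >1
  x=-5.645: |R|=1.04228 >1
  x=-5.523: |R|=1.02609 >1
Stable set (-5.3333, 0).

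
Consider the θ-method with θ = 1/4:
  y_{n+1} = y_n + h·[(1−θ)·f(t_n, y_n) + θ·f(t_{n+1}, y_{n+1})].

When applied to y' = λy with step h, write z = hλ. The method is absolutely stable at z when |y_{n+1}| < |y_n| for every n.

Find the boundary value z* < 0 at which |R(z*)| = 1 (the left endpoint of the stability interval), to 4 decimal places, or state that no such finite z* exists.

Test eqn y'=λy, z=hλ:
  y_{n+1} = y_n + z·[3/4·y_n + 1/4·y_{n+1}] ⇒ (1 − 1/4z)y_{n+1} = (1 + 3/4z)y_n
  ⇒ R(z) = (1 + 3/4z)/(1 − 1/4z).

Find x<0 with |R(x)|<1.
x=-1.75: |R|=0.2174
R=−1: 1+3/4x = −1+1/4x ⇒ -1/2x=2 ⇒ x=2/(-1/2)=-4.0000
Confirm numerically:
  x=-3.195: |R|=0.77623 <1
  x=-2.580: |R|=0.56839 <1
  x=-2.415: |R|=0.50585 <1
  x=-4.307: |R|=1.07391 >1
  x=-4.297: |R|=1.07159 >1
So |R|<1 on (-4.0000, 0).

left endpoint -4.0000.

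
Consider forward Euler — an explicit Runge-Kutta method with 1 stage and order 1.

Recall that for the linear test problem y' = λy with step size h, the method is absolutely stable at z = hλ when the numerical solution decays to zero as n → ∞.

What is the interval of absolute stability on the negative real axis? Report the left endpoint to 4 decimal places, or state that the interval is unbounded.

(-2.0000, 0).

With y'=λy (z=hλ):
  order 1, 1-stage ⇒ R(z)=1+z
  (e.g. R(-0.57)=0.43000, |R|=0.43000)

Solve |R(x)|<1 on ℝ⁻.
x=-0.57: |R|=0.4300
|R(-1.57)|=0.5700 |R(-1.42)|=0.4200 |R(-1.24)|=0.2400
Bisect:
  x_lo=-2.8807 |R|=1.8807  x_hi=-0.2994 |R|=0.7006
  mid=-1.59006 |R|=0.59006 →hi
  mid=-2.23537 |R|=1.23537 →lo
  mid=-1.91272 |R|=0.91272 →hi
  mid=-2.07404 |R|=1.07404 →lo
  mid=-1.99338 |R|=0.99338 →hi
  mid=-2.03371 |R|=1.03371 →lo
  mid=-2.01355 |R|=1.01355 →lo
  mid=-2.00346 |R|=1.00346 →lo
  mid=-1.99842 |R|=0.99842 →hi
  ...
  [-2.00015,-2.00000] ⇒ x*=-2.0000
So |R|<1 on (-2.0000, 0).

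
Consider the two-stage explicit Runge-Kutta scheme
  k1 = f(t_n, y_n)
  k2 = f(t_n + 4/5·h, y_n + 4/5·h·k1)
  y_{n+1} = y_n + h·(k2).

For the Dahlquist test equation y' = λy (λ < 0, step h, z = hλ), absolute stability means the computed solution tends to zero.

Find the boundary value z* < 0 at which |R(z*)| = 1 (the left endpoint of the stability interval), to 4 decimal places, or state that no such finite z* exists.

With y'=λy (z=hλ):
  k1=λy_n ⇒ h·k1=z·y_n;  k2=λ(1+4/5z)y_n ⇒ h·k2=z(1+4/5z)y_n
  y_{n+1}/y_n = 1 + z(1+4/5z) = 1 + z + 4/5z²
  Hence R(z) = 1 + z + 4/5z².

Boundary: |R(x)|=1, x<0.
x=-1.42: |R|=1.1931
R=1: x+4/5x²=0 ⇒ x=−5/4=-1.2500; min R=1−1/(4·4/5)=0.6875>−1
Confirm numerically:
  x=-1.180: |R|=0.93392 <1
  x=-1.112: |R|=0.87724 <1
  x=-0.900: |R|=0.74800 <1
  x=-0.794: |R|=0.71035 <1
  x=-1.840: |R|=1.86848 >1
  x=-1.826: |R|=1.84142 >1
  x=-1.787: |R|=1.76770 >1
Interval (-1.2500, 0).

left endpoint -1.2500.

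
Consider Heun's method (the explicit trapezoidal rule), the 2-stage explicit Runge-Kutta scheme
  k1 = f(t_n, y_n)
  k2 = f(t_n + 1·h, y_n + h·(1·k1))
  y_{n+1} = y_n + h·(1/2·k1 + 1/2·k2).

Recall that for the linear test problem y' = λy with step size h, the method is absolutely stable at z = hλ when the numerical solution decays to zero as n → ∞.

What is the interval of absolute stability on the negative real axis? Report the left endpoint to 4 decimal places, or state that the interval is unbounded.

(-2.0000, 0).

Test eqn y'=λy, z=hλ:
  order 2, 2-stage ⇒ R(z)=1+z+z^2/2
  (e.g. R(-1.05)=0.50125, |R|=0.50125)

Find x<0 with |R(x)|<1.
x=-1.05: |R|=0.5012
|R(-1.74)|=0.7738 |R(-0.82)|=0.5162 |R(-0.79)|=0.5221
Bisect:
  x_lo=-2.5407 |R|=1.6869  x_hi=-0.2245 |R|=0.8007
  mid=-1.38260 |R|=0.57319 →hi
  mid=-1.96167 |R|=0.96240 →hi
  mid=-2.25120 |R|=1.28275 →lo
  mid=-2.10643 |R|=1.11210 →lo
  mid=-2.03405 |R|=1.03463 →lo
  mid=-1.99786 |R|=0.99786 →hi
  mid=-2.01595 |R|=1.01608 →lo
  ...
  [-2.00012,-1.99998] ⇒ x*=-2.0000
Interval (-2.0000, 0).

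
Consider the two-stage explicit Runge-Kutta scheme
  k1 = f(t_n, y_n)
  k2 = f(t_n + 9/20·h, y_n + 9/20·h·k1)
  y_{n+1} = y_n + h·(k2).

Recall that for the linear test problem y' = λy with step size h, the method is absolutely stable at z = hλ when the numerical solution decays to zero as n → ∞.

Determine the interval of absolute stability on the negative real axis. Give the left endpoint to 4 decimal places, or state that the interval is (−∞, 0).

With y'=λy (z=hλ):
  k1=λy_n ⇒ h·k1=z·y_n;  k2=λ(1+9/20z)y_n ⇒ h·k2=z(1+9/20z)y_n
  y_{n+1}/y_n = 1 + z(1+9/20z) = 1 + z + 9/20z²
  ⇒ R(z) = 1 + z + 9/20z².

Find x<0 with |R(x)|<1.
x=-1.59: |R|=0.5476
R=1: x+9/20x²=0 ⇒ x=−20/9=-2.2222; min R=1−1/(4·9/20)=0.4444>−1
Confirm numerically:
  x=-1.672: |R|=0.58601 <1
  x=-1.662: |R|=0.58101 <1
  x=-1.147: |R|=0.44502 <1
  x=-2.637: |R|=1.49220 >1
  x=-2.359: |R|=1.14520 >1
Stable set (-2.2222, 0).

z∈(-2.2222,0).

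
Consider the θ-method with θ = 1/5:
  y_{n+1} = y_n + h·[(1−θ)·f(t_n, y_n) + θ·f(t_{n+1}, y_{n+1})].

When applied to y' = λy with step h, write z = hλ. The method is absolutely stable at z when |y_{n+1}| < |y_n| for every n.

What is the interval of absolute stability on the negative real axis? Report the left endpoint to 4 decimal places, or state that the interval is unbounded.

(-3.3333, 0).

With y'=λy (z=hλ):
  y_{n+1} = y_n + z·[4/5·y_n + 1/5·y_{n+1}] ⇒ (1 − 1/5z)y_{n+1} = (1 + 4/5z)y_n
  Hence R(z) = (1 + 4/5z)/(1 − 1/5z).

Solve |R(x)|<1 on ℝ⁻.
x=-0.73: |R|=0.3630
R=−1: 1+4/5x = −1+1/5x ⇒ -3/5x=2 ⇒ x=2/(-3/5)=-3.3333
Confirm numerically:
  x=-3.081: |R|=0.90632 <1
  x=-2.968: |R|=0.86245 <1
  x=-1.712: |R|=0.27533 <1
  x=-3.816: |R|=1.16425 >1
  x=-3.665: |R|=1.11483 >1
  x=-3.432: |R|=1.03510 >1
So |R|<1 on (-3.3333, 0).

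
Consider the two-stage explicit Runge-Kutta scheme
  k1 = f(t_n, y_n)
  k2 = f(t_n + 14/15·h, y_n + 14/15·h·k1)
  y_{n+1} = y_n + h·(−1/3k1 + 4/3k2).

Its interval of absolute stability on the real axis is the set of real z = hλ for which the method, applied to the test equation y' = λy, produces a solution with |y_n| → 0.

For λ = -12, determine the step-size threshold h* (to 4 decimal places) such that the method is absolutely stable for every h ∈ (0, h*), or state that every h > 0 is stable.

Set f=λy, z=hλ:
  k1=λy_n ⇒ h·k1=z·y_n;  k2=λ(1+14/15z)y_n ⇒ h·k2=z(1+14/15z)y_n
  y_{n+1}/y_n = 1 − 1/3z + 4/3z(1+14/15z) = 1 + z + 56/45z²
  R(z) = 1 + z + 56/45z².

Solve |R(x)|<1 on ℝ⁻.
x=-0.49: |R|=0.8088
R=1: x+56/45x²=0 ⇒ x=−45/56=-0.8036; min R=1−1/(4·56/45)=0.7991>−1
Confirm numerically:
  x=-0.754: |R|=0.95349 <1
  x=-0.594: |R|=0.84508 <1
  x=-0.519: |R|=0.81620 <1
  x=-0.474: |R|=0.80560 <1
  x=-1.230: |R|=1.65272 >1
  x=-1.143: |R|=1.48280 >1
  x=-0.839: |R|=1.03699 >1
So |R|<1 on (-0.8036, 0).

(-0.8036,0); λ=-12 ⇒ h* = (45/56)/12 = 0.0670.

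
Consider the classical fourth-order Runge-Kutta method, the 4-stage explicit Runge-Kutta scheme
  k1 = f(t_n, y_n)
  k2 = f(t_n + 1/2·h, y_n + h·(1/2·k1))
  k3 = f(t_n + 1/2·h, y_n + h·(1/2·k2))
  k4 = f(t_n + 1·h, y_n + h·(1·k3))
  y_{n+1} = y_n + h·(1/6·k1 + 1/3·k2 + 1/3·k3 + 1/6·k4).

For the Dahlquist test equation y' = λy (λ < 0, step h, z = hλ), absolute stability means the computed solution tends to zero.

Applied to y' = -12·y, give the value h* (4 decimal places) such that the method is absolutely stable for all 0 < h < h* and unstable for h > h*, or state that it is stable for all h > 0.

(-2.7853,0); λ=-12 ⇒ h* = 0.2321.

On y'=λy, z=hλ:
  order 4, 4-stage ⇒ R(z)=1+z+z^2/2+z^3/6+z^4/24
  (e.g. R(-1.7)=0.27417, |R|=0.27417)

Boundary: |R(x)|=1, x<0.
x=-1.7: |R|=0.2742
|R(-3.15)|=1.7043 |R(-2.73)|=0.9198 |R(-1.76)|=0.2800
Bisect:
  x_lo=-3.5750 |R|=3.0062  x_hi=-0.2167 |R|=0.8052
  mid=-1.89584 |R|=0.30386 →hi
  mid=-2.73543 |R|=0.92738 →hi
  mid=-3.15522 |R|=1.71682 →lo
  mid=-2.94532 |R|=1.26933 →lo
  mid=-2.84037 |R|=1.08627 →lo
  mid=-2.78790 |R|=1.00394 →lo
  mid=-2.76166 |R|=0.96495 →hi
  mid=-2.77478 |R|=0.98427 →hi
  mid=-2.78134 |R|=0.99406 →hi
  ...
  [-2.78544,-2.78524] ⇒ x*=-2.7853
So |R|<1 on (-2.7853, 0).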